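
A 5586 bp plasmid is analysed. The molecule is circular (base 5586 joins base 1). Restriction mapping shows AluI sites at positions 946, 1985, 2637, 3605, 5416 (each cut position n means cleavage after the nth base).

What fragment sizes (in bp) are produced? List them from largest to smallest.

Circular molecule, 5 cuts → 5 fragments:
  1985 − 946 = 1039 bp
  2637 − 1985 = 652 bp
  3605 − 2637 = 968 bp
  5416 − 3605 = 1811 bp
  wrap: 5586 − 5416 + 946 = 1116 bp
Sorted largest to smallest: 1811, 1116, 1039, 968, 652 bp.

1811, 1116, 1039, 968, 652 bp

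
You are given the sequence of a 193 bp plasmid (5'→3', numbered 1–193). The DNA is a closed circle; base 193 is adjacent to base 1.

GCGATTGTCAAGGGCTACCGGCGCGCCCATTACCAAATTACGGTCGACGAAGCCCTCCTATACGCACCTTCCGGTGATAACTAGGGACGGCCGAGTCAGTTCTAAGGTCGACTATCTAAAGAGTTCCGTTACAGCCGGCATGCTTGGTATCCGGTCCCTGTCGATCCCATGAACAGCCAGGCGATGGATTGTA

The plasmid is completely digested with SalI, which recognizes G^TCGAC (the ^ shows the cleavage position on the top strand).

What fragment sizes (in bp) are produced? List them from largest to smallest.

SalI sites (GTCGAC) start at positions 43, 107.
SalI cuts after the first base of each site, so after positions 43, 107.
Circular molecule, 2 cuts → 2 fragments:
  44–107 → 64 bp
  108–193 then 1–43 → 86 + 43 = 129 bp
Sorted largest to smallest: 129, 64 bp.

129, 64 bp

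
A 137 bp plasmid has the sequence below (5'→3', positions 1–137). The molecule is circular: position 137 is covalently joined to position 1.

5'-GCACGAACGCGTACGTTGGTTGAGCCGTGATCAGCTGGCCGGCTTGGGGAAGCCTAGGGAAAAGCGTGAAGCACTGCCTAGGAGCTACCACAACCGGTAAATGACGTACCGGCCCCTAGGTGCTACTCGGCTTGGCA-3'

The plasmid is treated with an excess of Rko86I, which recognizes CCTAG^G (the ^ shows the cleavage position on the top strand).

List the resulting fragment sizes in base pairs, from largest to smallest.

Rko86I sites (CCTAGG) start at positions 53, 77, 115.
Rko86I cuts after base 5 of each site (before the last base), so after positions 57, 81, 119.
Circular molecule, 3 cuts → 3 fragments:
  58–81 → 24 bp
  82–119 → 38 bp
  120–137 then 1–57 → 18 + 57 = 75 bp
Sorted largest to smallest: 75, 38, 24 bp.

75, 38, 24 bp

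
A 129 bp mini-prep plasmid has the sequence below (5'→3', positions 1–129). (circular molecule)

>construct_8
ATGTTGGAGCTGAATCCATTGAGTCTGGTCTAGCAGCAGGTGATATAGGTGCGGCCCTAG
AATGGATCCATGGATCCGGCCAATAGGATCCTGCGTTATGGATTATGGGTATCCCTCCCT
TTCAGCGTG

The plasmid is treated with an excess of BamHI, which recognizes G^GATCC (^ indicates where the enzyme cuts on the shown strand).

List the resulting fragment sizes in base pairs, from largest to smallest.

BamHI sites (GGATCC) start at positions 64, 72, 86.
BamHI cuts after the first base of each site, so after positions 64, 72, 86.
Circular molecule, 3 cuts → 3 fragments:
  65–72 → 8 bp
  73–86 → 14 bp
  87–129 then 1–64 → 43 + 64 = 107 bp
Sorted largest to smallest: 107, 14, 8 bp.

107, 14, 8 bp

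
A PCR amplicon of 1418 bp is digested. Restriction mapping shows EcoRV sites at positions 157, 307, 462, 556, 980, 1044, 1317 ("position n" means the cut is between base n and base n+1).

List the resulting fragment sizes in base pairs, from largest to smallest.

Linear molecule, 7 cuts → 8 fragments:
  157 − 0 = 157 bp
  307 − 157 = 150 bp
  462 − 307 = 155 bp
  556 − 462 = 94 bp
  980 − 556 = 424 bp
  1044 − 980 = 64 bp
  1317 − 1044 = 273 bp
  1418 − 1317 = 101 bp
Sorted largest to smallest: 424, 273, 157, 155, 150, 101, 94, 64 bp.

424, 273, 157, 155, 150, 101, 94, 64 bp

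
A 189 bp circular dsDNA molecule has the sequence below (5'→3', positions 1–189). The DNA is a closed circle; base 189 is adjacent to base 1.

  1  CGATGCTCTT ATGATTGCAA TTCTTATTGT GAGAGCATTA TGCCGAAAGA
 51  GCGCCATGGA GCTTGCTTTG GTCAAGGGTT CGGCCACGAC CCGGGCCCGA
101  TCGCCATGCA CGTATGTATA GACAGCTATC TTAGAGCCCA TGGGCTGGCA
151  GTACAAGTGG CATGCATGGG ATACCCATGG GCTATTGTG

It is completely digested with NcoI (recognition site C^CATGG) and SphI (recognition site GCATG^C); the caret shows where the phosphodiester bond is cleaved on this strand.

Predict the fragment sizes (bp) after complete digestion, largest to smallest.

NcoI sites (CCATGG) start at positions 54, 138, 175.
NcoI cuts after the first base of each site, so after positions 54, 138, 175.
The SphI site (GCATGC) starts at position 160.
SphI cuts after base 5 of each site (before the last base), so after position 164.
Combined cut positions: 54, 138, 164, 175.
Circular molecule, 4 cuts → 4 fragments:
  55–138 → 84 bp
  139–164 → 26 bp
  165–175 → 11 bp
  176–189 then 1–54 → 14 + 54 = 68 bp
Sorted largest to smallest: 84, 68, 26, 11 bp.

84, 68, 26, 11 bp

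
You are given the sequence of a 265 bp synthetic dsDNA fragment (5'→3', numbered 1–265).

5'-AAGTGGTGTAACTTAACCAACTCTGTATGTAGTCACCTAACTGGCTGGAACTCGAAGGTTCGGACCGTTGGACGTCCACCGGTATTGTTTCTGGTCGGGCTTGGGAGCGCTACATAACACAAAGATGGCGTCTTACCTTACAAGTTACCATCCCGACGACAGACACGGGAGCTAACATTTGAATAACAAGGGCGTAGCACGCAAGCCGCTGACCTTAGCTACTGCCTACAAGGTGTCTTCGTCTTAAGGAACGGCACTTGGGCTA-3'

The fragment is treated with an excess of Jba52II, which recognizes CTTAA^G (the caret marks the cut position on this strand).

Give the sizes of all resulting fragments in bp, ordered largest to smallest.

247, 18 bp

The Jba52II site (CTTAAG) starts at position 243.
Jba52II cuts after base 5 of each site (before the last base), so after position 247.
Linear molecule, 1 cut → 2 fragments:
  1–247 → 247 bp
  248–265 → 18 bp
Sorted largest to smallest: 247, 18 bp.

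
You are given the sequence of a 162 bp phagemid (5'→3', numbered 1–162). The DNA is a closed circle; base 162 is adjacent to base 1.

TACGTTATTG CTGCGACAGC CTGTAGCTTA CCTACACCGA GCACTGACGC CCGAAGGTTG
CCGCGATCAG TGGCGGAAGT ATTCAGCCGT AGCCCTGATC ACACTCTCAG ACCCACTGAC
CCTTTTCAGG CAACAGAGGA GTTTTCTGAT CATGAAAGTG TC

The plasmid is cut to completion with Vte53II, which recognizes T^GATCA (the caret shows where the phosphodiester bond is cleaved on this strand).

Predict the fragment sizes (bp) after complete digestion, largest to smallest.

Vte53II sites (TGATCA) start at positions 96, 147.
Vte53II cuts after the first base of each site, so after positions 96, 147.
Circular molecule, 2 cuts → 2 fragments:
  97–147 → 51 bp
  148–162 then 1–96 → 15 + 96 = 111 bp
Sorted largest to smallest: 111, 51 bp.

111, 51 bp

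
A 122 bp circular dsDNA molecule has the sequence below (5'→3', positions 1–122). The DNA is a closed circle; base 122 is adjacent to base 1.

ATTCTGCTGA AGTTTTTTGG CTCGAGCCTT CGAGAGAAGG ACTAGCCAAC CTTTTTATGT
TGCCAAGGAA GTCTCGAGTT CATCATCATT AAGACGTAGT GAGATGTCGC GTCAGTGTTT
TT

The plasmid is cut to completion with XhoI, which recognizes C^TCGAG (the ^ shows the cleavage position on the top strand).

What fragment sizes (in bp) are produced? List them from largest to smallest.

XhoI sites (CTCGAG) start at positions 21, 73.
XhoI cuts after the first base of each site, so after positions 21, 73.
Circular molecule, 2 cuts → 2 fragments:
  22–73 → 52 bp
  74–122 then 1–21 → 49 + 21 = 70 bp
Sorted largest to smallest: 70, 52 bp.

70, 52 bp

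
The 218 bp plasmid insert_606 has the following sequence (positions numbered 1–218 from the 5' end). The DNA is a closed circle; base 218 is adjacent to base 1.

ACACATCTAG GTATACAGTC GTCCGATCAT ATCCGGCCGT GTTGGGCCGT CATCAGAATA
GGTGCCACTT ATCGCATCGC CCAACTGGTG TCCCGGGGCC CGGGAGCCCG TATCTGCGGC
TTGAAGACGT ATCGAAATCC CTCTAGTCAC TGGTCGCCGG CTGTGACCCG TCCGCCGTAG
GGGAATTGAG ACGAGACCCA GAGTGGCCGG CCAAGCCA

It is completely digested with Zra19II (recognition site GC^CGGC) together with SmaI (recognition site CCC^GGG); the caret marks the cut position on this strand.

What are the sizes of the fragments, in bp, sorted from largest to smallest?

Zra19II sites (GCCGGC) start at positions 156, 206.
Zra19II cuts after base 2 of each site, so after positions 157, 207.
SmaI sites (CCCGGG) start at positions 92, 99.
SmaI cuts after base 3 of each site, so after positions 94, 101.
Combined cut positions: 94, 101, 157, 207.
Circular molecule, 4 cuts → 4 fragments:
  95–101 → 7 bp
  102–157 → 56 bp
  158–207 → 50 bp
  208–218 then 1–94 → 11 + 94 = 105 bp
Sorted largest to smallest: 105, 56, 50, 7 bp.

105, 56, 50, 7 bp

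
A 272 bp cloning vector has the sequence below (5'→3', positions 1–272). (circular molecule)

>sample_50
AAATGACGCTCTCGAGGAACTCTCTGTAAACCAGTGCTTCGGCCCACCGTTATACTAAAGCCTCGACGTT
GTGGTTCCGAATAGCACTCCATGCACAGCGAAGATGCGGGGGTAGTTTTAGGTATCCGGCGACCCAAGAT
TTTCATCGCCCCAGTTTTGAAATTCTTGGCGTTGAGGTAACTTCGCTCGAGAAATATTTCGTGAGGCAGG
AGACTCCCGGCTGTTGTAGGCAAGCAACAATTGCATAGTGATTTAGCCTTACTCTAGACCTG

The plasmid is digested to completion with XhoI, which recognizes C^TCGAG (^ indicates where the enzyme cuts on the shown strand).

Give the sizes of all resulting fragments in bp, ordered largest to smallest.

175, 97 bp

XhoI sites (CTCGAG) start at positions 11, 186.
XhoI cuts after the first base of each site, so after positions 11, 186.
Circular molecule, 2 cuts → 2 fragments:
  12–186 → 175 bp
  187–272 then 1–11 → 86 + 11 = 97 bp
Sorted largest to smallest: 175, 97 bp.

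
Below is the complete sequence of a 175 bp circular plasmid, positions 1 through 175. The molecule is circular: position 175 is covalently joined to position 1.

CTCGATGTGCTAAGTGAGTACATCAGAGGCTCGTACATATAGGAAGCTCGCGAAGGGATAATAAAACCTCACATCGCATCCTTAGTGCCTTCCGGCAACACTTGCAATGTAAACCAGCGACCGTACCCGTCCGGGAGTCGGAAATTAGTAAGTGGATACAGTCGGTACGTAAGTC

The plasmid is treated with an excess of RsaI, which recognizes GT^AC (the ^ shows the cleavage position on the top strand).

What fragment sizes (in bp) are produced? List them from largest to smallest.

RsaI sites (GTAC) start at positions 18, 33, 123, 165.
RsaI cuts after base 2 of each site, so after positions 19, 34, 124, 166.
Circular molecule, 4 cuts → 4 fragments:
  20–34 → 15 bp
  35–124 → 90 bp
  125–166 → 42 bp
  167–175 then 1–19 → 9 + 19 = 28 bp
Sorted largest to smallest: 90, 42, 28, 15 bp.

90, 42, 28, 15 bp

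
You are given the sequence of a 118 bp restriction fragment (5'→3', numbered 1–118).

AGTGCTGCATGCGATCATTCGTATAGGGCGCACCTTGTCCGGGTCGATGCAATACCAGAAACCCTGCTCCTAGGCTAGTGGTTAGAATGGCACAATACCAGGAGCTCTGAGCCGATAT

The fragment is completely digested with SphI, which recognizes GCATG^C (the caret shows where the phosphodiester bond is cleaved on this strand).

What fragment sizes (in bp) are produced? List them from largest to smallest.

107, 11 bp

The SphI site (GCATGC) starts at position 7.
SphI cuts after base 5 of each site (before the last base), so after position 11.
Linear molecule, 1 cut → 2 fragments:
  1–11 → 11 bp
  12–118 → 107 bp
Sorted largest to smallest: 107, 11 bp.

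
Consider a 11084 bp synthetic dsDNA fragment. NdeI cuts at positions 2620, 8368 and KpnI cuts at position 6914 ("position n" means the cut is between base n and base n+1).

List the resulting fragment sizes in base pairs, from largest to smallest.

4294, 2716, 2620, 1454 bp

Combined cut positions (sorted): 2620, 6914, 8368.
Linear molecule, 3 cuts → 4 fragments:
  2620 − 0 = 2620 bp
  6914 − 2620 = 4294 bp
  8368 − 6914 = 1454 bp
  11084 − 8368 = 2716 bp
Sorted largest to smallest: 4294, 2716, 2620, 1454 bp.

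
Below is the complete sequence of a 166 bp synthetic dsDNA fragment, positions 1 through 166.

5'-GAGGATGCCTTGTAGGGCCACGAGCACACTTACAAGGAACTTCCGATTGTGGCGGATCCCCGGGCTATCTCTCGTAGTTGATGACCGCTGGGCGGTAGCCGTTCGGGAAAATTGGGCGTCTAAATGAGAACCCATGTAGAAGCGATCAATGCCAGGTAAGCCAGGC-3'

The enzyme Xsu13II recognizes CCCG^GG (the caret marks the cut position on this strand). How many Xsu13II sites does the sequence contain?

CCCGGG occurs starting at position 59.
Xsu13II cuts at 1 site.

1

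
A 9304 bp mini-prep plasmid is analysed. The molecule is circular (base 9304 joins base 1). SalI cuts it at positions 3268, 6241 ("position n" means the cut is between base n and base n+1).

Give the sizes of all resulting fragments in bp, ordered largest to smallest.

Circular molecule, 2 cuts → 2 fragments:
  6241 − 3268 = 2973 bp
  wrap: 9304 − 6241 + 3268 = 6331 bp
Sorted largest to smallest: 6331, 2973 bp.

6331, 2973 bp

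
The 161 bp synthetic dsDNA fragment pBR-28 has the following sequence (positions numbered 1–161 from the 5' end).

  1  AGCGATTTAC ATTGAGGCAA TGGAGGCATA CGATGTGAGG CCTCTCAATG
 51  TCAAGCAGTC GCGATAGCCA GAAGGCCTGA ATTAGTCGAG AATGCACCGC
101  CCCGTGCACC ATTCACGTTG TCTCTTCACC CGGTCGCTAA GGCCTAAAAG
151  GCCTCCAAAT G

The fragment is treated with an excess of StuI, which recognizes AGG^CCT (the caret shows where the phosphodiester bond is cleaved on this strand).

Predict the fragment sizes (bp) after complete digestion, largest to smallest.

StuI sites (AGGCCT) start at positions 38, 73, 140, 149.
StuI cuts after base 3 of each site, so after positions 40, 75, 142, 151.
Linear molecule, 4 cuts → 5 fragments:
  1–40 → 40 bp
  41–75 → 35 bp
  76–142 → 67 bp
  143–151 → 9 bp
  152–161 → 10 bp
Sorted largest to smallest: 67, 40, 35, 10, 9 bp.

67, 40, 35, 10, 9 bp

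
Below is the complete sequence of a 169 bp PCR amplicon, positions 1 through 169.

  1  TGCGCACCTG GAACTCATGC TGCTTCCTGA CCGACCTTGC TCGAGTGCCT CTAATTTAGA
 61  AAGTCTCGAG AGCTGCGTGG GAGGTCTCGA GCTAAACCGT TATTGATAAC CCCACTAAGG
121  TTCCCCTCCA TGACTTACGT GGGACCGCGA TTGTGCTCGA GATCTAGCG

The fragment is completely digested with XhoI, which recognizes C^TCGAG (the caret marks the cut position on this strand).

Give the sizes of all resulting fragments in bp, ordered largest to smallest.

XhoI sites (CTCGAG) start at positions 40, 65, 86, 156.
XhoI cuts after the first base of each site, so after positions 40, 65, 86, 156.
Linear molecule, 4 cuts → 5 fragments:
  1–40 → 40 bp
  41–65 → 25 bp
  66–86 → 21 bp
  87–156 → 70 bp
  157–169 → 13 bp
Sorted largest to smallest: 70, 40, 25, 21, 13 bp.

70, 40, 25, 21, 13 bp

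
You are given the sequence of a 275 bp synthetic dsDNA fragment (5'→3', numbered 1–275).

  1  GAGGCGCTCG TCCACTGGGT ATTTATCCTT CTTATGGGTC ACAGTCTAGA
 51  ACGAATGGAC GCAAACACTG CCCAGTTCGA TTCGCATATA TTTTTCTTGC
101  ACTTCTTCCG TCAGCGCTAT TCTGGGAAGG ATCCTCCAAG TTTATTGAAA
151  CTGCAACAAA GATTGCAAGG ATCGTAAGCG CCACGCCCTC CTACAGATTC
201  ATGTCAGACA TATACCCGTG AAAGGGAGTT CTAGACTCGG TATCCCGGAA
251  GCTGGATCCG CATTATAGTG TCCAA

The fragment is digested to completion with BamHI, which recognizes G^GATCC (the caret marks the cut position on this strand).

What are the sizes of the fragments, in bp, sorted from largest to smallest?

BamHI sites (GGATCC) start at positions 129, 254.
BamHI cuts after the first base of each site, so after positions 129, 254.
Linear molecule, 2 cuts → 3 fragments:
  1–129 → 129 bp
  130–254 → 125 bp
  255–275 → 21 bp
Sorted largest to smallest: 129, 125, 21 bp.

129, 125, 21 bp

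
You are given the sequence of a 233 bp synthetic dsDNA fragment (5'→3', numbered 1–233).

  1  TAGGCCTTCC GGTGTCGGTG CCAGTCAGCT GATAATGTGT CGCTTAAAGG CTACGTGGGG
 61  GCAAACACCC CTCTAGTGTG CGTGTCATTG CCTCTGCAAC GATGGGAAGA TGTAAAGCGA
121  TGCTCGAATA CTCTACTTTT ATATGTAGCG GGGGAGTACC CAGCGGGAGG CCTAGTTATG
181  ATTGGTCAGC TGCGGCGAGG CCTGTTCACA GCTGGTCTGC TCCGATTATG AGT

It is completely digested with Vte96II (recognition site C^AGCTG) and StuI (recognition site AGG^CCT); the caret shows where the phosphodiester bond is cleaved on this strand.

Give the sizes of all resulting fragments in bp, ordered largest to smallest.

Vte96II sites (CAGCTG) start at positions 26, 187, 209.
Vte96II cuts after the first base of each site, so after positions 26, 187, 209.
StuI sites (AGGCCT) start at positions 2, 168, 198.
StuI cuts after base 3 of each site, so after positions 4, 170, 200.
Combined cut positions: 4, 26, 170, 187, 200, 209.
Linear molecule, 6 cuts → 7 fragments:
  1–4 → 4 bp
  5–26 → 22 bp
  27–170 → 144 bp
  171–187 → 17 bp
  188–200 → 13 bp
  201–209 → 9 bp
  210–233 → 24 bp
Sorted largest to smallest: 144, 24, 22, 17, 13, 9, 4 bp.

144, 24, 22, 17, 13, 9, 4 bp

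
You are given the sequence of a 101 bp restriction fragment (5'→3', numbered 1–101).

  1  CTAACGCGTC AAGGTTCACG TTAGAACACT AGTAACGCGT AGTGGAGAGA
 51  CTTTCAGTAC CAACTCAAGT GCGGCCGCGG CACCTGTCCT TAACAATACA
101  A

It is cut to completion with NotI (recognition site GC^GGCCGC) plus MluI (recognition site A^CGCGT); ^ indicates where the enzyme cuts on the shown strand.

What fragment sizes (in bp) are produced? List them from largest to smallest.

37, 31, 29, 4 bp

The NotI site (GCGGCCGC) starts at position 71.
NotI cuts after base 2 of each site, so after position 72.
MluI sites (ACGCGT) start at positions 4, 35.
MluI cuts after the first base of each site, so after positions 4, 35.
Combined cut positions: 4, 35, 72.
Linear molecule, 3 cuts → 4 fragments:
  1–4 → 4 bp
  5–35 → 31 bp
  36–72 → 37 bp
  73–101 → 29 bp
Sorted largest to smallest: 37, 31, 29, 4 bp.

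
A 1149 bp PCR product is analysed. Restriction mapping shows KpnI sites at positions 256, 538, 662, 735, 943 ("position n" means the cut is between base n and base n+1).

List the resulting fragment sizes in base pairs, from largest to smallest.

Linear molecule, 5 cuts → 6 fragments:
  256 − 0 = 256 bp
  538 − 256 = 282 bp
  662 − 538 = 124 bp
  735 − 662 = 73 bp
  943 − 735 = 208 bp
  1149 − 943 = 206 bp
Sorted largest to smallest: 282, 256, 208, 206, 124, 73 bp.

282, 256, 208, 206, 124, 73 bp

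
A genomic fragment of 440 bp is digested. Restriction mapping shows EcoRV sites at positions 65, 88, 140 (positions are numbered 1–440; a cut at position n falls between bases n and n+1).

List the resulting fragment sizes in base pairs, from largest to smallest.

300, 65, 52, 23 bp

Linear molecule, 3 cuts → 4 fragments:
  65 − 0 = 65 bp
  88 − 65 = 23 bp
  140 − 88 = 52 bp
  440 − 140 = 300 bp
Sorted largest to smallest: 300, 65, 52, 23 bp.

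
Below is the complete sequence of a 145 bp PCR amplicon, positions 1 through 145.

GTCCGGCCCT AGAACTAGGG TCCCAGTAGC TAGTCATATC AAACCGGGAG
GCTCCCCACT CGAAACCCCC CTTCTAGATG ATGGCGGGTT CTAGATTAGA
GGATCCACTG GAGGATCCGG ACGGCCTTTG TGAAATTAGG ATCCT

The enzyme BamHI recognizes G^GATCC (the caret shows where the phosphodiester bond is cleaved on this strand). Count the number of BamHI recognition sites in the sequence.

3

GGATCC occurs starting at positions 101, 113, 139.
BamHI cuts at 3 sites.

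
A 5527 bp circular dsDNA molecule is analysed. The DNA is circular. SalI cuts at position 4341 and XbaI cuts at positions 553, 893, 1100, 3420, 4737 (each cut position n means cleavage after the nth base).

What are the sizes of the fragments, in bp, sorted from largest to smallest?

2320, 1343, 921, 396, 340, 207 bp

Combined cut positions (sorted): 553, 893, 1100, 3420, 4341, 4737.
Circular molecule, 6 cuts → 6 fragments:
  893 − 553 = 340 bp
  1100 − 893 = 207 bp
  3420 − 1100 = 2320 bp
  4341 − 3420 = 921 bp
  4737 − 4341 = 396 bp
  wrap: 5527 − 4737 + 553 = 1343 bp
Sorted largest to smallest: 2320, 1343, 921, 396, 340, 207 bp.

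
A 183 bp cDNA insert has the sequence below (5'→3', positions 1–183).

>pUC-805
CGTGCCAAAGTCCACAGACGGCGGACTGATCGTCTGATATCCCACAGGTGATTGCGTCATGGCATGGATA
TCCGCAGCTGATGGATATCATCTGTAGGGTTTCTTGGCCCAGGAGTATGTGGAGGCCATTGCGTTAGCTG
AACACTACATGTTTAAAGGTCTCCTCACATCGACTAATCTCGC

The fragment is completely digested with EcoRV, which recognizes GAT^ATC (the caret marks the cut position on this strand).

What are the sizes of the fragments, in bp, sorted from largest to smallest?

97, 38, 31, 17 bp

EcoRV sites (GATATC) start at positions 36, 67, 84.
EcoRV cuts after base 3 of each site, so after positions 38, 69, 86.
Linear molecule, 3 cuts → 4 fragments:
  1–38 → 38 bp
  39–69 → 31 bp
  70–86 → 17 bp
  87–183 → 97 bp
Sorted largest to smallest: 97, 38, 31, 17 bp.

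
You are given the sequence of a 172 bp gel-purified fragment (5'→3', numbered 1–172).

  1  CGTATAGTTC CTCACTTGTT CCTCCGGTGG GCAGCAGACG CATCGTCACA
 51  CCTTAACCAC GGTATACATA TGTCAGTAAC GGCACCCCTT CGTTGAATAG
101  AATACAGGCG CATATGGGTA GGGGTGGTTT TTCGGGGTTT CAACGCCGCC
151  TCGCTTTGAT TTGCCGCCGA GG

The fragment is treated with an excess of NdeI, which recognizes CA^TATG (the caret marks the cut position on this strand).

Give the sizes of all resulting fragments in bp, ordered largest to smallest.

68, 60, 44 bp

NdeI sites (CATATG) start at positions 67, 111.
NdeI cuts after base 2 of each site, so after positions 68, 112.
Linear molecule, 2 cuts → 3 fragments:
  1–68 → 68 bp
  69–112 → 44 bp
  113–172 → 60 bp
Sorted largest to smallest: 68, 60, 44 bp.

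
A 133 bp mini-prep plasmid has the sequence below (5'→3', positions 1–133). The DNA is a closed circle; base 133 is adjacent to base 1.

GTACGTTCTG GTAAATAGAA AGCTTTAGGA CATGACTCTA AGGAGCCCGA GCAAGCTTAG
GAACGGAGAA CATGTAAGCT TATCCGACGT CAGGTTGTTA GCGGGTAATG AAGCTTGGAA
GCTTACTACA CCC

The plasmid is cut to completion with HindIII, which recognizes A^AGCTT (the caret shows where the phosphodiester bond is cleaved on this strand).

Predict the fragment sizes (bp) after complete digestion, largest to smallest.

35, 34, 33, 23, 8 bp

HindIII sites (AAGCTT) start at positions 20, 53, 76, 111, 119.
HindIII cuts after the first base of each site, so after positions 20, 53, 76, 111, 119.
Circular molecule, 5 cuts → 5 fragments:
  21–53 → 33 bp
  54–76 → 23 bp
  77–111 → 35 bp
  112–119 → 8 bp
  120–133 then 1–20 → 14 + 20 = 34 bp
Sorted largest to smallest: 35, 34, 33, 23, 8 bp.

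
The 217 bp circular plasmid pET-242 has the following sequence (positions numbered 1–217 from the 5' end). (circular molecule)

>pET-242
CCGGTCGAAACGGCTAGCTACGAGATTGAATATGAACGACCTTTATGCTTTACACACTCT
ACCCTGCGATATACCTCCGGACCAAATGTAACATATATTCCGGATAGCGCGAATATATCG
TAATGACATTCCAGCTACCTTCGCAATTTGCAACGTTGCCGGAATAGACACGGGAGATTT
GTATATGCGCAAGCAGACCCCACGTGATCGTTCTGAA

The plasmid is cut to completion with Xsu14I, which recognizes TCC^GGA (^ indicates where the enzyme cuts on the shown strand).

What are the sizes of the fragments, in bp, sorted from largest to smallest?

194, 23 bp

Xsu14I sites (TCCGGA) start at positions 76, 99.
Xsu14I cuts after base 3 of each site, so after positions 78, 101.
Circular molecule, 2 cuts → 2 fragments:
  79–101 → 23 bp
  102–217 then 1–78 → 116 + 78 = 194 bp
Sorted largest to smallest: 194, 23 bp.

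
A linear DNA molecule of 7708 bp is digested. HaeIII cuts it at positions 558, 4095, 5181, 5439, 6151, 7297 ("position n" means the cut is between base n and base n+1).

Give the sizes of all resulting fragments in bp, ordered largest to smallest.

3537, 1146, 1086, 712, 558, 411, 258 bp

Linear molecule, 6 cuts → 7 fragments:
  558 − 0 = 558 bp
  4095 − 558 = 3537 bp
  5181 − 4095 = 1086 bp
  5439 − 5181 = 258 bp
  6151 − 5439 = 712 bp
  7297 − 6151 = 1146 bp
  7708 − 7297 = 411 bp
Sorted largest to smallest: 3537, 1146, 1086, 712, 558, 411, 258 bp.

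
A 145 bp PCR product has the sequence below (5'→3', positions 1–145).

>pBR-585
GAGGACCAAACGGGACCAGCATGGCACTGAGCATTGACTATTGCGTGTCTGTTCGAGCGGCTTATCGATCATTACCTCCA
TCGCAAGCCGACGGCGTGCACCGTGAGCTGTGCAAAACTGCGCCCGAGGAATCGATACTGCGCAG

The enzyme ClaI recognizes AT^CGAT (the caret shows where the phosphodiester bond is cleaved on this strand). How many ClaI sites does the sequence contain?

ATCGAT occurs starting at positions 64, 131.
ClaI cuts at 2 sites.

2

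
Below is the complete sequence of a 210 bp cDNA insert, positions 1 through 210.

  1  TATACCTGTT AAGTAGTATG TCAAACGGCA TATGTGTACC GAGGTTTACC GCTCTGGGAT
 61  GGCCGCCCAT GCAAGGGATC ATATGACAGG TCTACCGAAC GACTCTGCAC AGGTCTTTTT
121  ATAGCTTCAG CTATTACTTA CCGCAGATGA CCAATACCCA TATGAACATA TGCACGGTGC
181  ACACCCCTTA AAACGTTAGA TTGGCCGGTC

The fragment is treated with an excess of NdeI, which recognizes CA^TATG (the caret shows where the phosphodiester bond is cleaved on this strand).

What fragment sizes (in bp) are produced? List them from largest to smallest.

79, 51, 42, 30, 8 bp

NdeI sites (CATATG) start at positions 29, 80, 159, 167.
NdeI cuts after base 2 of each site, so after positions 30, 81, 160, 168.
Linear molecule, 4 cuts → 5 fragments:
  1–30 → 30 bp
  31–81 → 51 bp
  82–160 → 79 bp
  161–168 → 8 bp
  169–210 → 42 bp
Sorted largest to smallest: 79, 51, 42, 30, 8 bp.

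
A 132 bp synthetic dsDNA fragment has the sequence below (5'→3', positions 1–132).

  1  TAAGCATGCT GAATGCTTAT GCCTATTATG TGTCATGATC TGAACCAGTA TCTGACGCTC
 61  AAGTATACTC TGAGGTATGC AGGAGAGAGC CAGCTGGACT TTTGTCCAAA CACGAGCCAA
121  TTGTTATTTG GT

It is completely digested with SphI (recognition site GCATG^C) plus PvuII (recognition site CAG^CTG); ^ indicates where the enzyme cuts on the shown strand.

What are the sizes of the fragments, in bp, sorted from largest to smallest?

85, 39, 8 bp

The SphI site (GCATGC) starts at position 4.
SphI cuts after base 5 of each site (before the last base), so after position 8.
The PvuII site (CAGCTG) starts at position 91.
PvuII cuts after base 3 of each site, so after position 93.
Combined cut positions: 8, 93.
Linear molecule, 2 cuts → 3 fragments:
  1–8 → 8 bp
  9–93 → 85 bp
  94–132 → 39 bp
Sorted largest to smallest: 85, 39, 8 bp.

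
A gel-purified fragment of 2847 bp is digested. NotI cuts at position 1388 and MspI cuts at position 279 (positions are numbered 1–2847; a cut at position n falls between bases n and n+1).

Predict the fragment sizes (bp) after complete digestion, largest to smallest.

1459, 1109, 279 bp

Combined cut positions (sorted): 279, 1388.
Linear molecule, 2 cuts → 3 fragments:
  279 − 0 = 279 bp
  1388 − 279 = 1109 bp
  2847 − 1388 = 1459 bp
Sorted largest to smallest: 1459, 1109, 279 bp.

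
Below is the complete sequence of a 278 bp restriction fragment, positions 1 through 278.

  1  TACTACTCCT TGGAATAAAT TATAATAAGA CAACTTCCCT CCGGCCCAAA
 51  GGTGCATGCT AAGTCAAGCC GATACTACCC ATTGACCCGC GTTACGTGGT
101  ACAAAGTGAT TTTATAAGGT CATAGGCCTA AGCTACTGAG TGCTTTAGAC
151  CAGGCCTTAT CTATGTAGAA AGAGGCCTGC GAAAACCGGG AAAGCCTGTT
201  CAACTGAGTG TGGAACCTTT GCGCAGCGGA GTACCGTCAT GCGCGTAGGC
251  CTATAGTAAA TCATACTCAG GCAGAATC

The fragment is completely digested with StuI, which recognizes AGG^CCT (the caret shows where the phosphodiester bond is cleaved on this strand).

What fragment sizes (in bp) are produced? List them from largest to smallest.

StuI sites (AGGCCT) start at positions 124, 152, 173, 247.
StuI cuts after base 3 of each site, so after positions 126, 154, 175, 249.
Linear molecule, 4 cuts → 5 fragments:
  1–126 → 126 bp
  127–154 → 28 bp
  155–175 → 21 bp
  176–249 → 74 bp
  250–278 → 29 bp
Sorted largest to smallest: 126, 74, 29, 28, 21 bp.

126, 74, 29, 28, 21 bp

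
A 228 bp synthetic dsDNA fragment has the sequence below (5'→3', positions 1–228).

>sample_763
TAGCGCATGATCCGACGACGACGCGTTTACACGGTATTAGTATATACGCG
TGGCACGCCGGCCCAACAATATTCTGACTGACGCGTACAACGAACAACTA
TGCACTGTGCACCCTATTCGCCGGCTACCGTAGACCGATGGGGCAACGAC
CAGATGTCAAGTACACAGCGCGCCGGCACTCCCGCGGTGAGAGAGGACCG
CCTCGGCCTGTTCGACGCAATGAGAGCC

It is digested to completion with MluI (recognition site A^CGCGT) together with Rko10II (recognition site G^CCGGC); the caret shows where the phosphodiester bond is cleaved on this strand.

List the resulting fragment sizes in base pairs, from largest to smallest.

56, 52, 39, 25, 24, 21, 11 bp

MluI sites (ACGCGT) start at positions 21, 46, 81.
MluI cuts after the first base of each site, so after positions 21, 46, 81.
Rko10II sites (GCCGGC) start at positions 57, 120, 172.
Rko10II cuts after the first base of each site, so after positions 57, 120, 172.
Combined cut positions: 21, 46, 57, 81, 120, 172.
Linear molecule, 6 cuts → 7 fragments:
  1–21 → 21 bp
  22–46 → 25 bp
  47–57 → 11 bp
  58–81 → 24 bp
  82–120 → 39 bp
  121–172 → 52 bp
  173–228 → 56 bp
Sorted largest to smallest: 56, 52, 39, 25, 24, 21, 11 bp.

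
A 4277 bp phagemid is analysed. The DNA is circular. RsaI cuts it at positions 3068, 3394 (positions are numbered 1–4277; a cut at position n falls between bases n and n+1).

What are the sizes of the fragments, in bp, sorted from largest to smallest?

3951, 326 bp

Circular molecule, 2 cuts → 2 fragments:
  3394 − 3068 = 326 bp
  wrap: 4277 − 3394 + 3068 = 3951 bp
Sorted largest to smallest: 3951, 326 bp.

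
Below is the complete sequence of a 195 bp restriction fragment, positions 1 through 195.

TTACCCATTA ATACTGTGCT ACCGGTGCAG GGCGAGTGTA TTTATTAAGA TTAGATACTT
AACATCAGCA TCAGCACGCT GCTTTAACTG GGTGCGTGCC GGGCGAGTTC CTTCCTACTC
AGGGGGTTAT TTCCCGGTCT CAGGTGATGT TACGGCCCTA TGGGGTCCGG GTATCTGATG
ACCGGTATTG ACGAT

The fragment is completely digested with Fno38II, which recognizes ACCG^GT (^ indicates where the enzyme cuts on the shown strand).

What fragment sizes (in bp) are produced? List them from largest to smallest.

Fno38II sites (ACCGGT) start at positions 21, 181.
Fno38II cuts after base 4 of each site, so after positions 24, 184.
Linear molecule, 2 cuts → 3 fragments:
  1–24 → 24 bp
  25–184 → 160 bp
  185–195 → 11 bp
Sorted largest to smallest: 160, 24, 11 bp.

160, 24, 11 bp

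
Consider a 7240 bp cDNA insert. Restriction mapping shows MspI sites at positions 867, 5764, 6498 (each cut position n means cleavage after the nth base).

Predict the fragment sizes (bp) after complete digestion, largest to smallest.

4897, 867, 742, 734 bp

Linear molecule, 3 cuts → 4 fragments:
  867 − 0 = 867 bp
  5764 − 867 = 4897 bp
  6498 − 5764 = 734 bp
  7240 − 6498 = 742 bp
Sorted largest to smallest: 4897, 867, 742, 734 bp.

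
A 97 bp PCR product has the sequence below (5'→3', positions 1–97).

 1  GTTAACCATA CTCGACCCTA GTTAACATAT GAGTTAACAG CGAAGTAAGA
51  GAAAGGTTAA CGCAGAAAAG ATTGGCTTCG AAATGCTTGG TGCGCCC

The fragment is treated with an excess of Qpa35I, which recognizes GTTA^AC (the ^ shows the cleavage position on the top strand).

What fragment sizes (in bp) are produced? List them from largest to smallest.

38, 23, 20, 12, 4 bp

Qpa35I sites (GTTAAC) start at positions 1, 21, 33, 56.
Qpa35I cuts after base 4 of each site, so after positions 4, 24, 36, 59.
Linear molecule, 4 cuts → 5 fragments:
  1–4 → 4 bp
  5–24 → 20 bp
  25–36 → 12 bp
  37–59 → 23 bp
  60–97 → 38 bp
Sorted largest to smallest: 38, 23, 20, 12, 4 bp.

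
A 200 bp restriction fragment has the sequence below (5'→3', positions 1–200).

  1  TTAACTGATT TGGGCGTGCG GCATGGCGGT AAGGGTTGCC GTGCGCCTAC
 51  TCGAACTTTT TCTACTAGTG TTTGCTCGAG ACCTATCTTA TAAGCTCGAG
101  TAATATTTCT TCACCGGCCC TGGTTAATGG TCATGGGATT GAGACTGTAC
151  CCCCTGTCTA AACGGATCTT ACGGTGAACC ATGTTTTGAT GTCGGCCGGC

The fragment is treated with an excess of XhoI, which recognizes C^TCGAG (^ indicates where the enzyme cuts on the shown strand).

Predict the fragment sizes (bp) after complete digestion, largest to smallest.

105, 75, 20 bp

XhoI sites (CTCGAG) start at positions 75, 95.
XhoI cuts after the first base of each site, so after positions 75, 95.
Linear molecule, 2 cuts → 3 fragments:
  1–75 → 75 bp
  76–95 → 20 bp
  96–200 → 105 bp
Sorted largest to smallest: 105, 75, 20 bp.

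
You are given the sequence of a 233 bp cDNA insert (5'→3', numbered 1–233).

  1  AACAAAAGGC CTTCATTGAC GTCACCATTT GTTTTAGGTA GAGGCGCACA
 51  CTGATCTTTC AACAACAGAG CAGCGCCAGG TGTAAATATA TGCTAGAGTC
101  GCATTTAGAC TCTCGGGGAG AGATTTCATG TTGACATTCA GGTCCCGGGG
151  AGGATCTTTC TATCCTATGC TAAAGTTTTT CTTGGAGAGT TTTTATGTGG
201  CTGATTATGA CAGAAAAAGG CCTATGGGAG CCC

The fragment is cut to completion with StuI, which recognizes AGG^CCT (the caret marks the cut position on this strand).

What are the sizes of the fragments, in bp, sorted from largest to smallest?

StuI sites (AGGCCT) start at positions 7, 218.
StuI cuts after base 3 of each site, so after positions 9, 220.
Linear molecule, 2 cuts → 3 fragments:
  1–9 → 9 bp
  10–220 → 211 bp
  221–233 → 13 bp
Sorted largest to smallest: 211, 13, 9 bp.

211, 13, 9 bp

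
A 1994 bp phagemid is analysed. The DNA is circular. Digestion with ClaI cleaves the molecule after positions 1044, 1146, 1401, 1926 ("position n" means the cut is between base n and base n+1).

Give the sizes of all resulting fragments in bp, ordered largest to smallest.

1112, 525, 255, 102 bp

Circular molecule, 4 cuts → 4 fragments:
  1146 − 1044 = 102 bp
  1401 − 1146 = 255 bp
  1926 − 1401 = 525 bp
  wrap: 1994 − 1926 + 1044 = 1112 bp
Sorted largest to smallest: 1112, 525, 255, 102 bp.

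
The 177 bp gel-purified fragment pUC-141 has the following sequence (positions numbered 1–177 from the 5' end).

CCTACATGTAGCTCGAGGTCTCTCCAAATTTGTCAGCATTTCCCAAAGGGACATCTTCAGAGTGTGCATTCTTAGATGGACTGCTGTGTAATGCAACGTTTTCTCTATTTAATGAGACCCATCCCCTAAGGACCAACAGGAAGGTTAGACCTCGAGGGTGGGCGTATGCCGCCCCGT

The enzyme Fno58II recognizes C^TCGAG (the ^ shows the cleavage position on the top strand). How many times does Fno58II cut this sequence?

2

CTCGAG occurs starting at positions 12, 151.
Fno58II cuts at 2 sites.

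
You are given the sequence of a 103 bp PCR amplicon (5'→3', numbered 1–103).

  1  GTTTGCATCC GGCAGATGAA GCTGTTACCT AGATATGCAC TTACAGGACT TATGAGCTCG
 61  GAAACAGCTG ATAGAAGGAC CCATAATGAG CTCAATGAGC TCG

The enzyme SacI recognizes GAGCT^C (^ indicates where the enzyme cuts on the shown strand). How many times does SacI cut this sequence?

GAGCTC occurs starting at positions 54, 88, 97.
SacI cuts at 3 sites.

3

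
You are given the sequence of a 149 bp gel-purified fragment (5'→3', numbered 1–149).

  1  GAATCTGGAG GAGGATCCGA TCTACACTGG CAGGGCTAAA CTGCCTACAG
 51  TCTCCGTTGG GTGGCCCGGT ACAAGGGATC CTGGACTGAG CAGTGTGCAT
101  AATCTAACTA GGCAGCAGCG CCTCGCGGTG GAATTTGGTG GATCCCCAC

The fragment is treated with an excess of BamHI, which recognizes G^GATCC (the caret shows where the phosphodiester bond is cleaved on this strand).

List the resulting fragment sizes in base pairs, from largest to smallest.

BamHI sites (GGATCC) start at positions 13, 76, 140.
BamHI cuts after the first base of each site, so after positions 13, 76, 140.
Linear molecule, 3 cuts → 4 fragments:
  1–13 → 13 bp
  14–76 → 63 bp
  77–140 → 64 bp
  141–149 → 9 bp
Sorted largest to smallest: 64, 63, 13, 9 bp.

64, 63, 13, 9 bp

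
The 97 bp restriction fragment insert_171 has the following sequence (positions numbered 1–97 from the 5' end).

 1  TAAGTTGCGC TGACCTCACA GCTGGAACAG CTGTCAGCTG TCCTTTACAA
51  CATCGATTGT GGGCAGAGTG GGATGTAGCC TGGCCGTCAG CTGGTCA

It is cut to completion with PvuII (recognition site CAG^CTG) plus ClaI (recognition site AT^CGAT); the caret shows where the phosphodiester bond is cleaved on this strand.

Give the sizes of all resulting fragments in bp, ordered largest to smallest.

PvuII sites (CAGCTG) start at positions 19, 28, 35, 88.
PvuII cuts after base 3 of each site, so after positions 21, 30, 37, 90.
The ClaI site (ATCGAT) starts at position 52.
ClaI cuts after base 2 of each site, so after position 53.
Combined cut positions: 21, 30, 37, 53, 90.
Linear molecule, 5 cuts → 6 fragments:
  1–21 → 21 bp
  22–30 → 9 bp
  31–37 → 7 bp
  38–53 → 16 bp
  54–90 → 37 bp
  91–97 → 7 bp
Sorted largest to smallest: 37, 21, 16, 9, 7, 7 bp.

37, 21, 16, 9, 7, 7 bp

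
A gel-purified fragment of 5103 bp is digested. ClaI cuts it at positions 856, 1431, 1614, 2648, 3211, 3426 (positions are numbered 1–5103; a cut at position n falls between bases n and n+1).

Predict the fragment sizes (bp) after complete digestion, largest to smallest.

1677, 1034, 856, 575, 563, 215, 183 bp

Linear molecule, 6 cuts → 7 fragments:
  856 − 0 = 856 bp
  1431 − 856 = 575 bp
  1614 − 1431 = 183 bp
  2648 − 1614 = 1034 bp
  3211 − 2648 = 563 bp
  3426 − 3211 = 215 bp
  5103 − 3426 = 1677 bp
Sorted largest to smallest: 1677, 1034, 856, 575, 563, 215, 183 bp.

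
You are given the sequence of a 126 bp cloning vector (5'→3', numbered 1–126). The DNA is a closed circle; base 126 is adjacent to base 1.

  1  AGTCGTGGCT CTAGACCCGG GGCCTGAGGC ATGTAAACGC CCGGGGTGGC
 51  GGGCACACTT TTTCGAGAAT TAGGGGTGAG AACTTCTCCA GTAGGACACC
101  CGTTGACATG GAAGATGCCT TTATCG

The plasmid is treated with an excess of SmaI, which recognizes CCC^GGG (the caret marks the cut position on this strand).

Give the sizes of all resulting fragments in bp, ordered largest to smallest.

102, 24 bp

SmaI sites (CCCGGG) start at positions 16, 40.
SmaI cuts after base 3 of each site, so after positions 18, 42.
Circular molecule, 2 cuts → 2 fragments:
  19–42 → 24 bp
  43–126 then 1–18 → 84 + 18 = 102 bp
Sorted largest to smallest: 102, 24 bp.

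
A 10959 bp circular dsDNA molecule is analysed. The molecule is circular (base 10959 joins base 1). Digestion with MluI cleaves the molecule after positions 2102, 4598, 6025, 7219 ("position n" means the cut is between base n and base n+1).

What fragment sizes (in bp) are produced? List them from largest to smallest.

Circular molecule, 4 cuts → 4 fragments:
  4598 − 2102 = 2496 bp
  6025 − 4598 = 1427 bp
  7219 − 6025 = 1194 bp
  wrap: 10959 − 7219 + 2102 = 5842 bp
Sorted largest to smallest: 5842, 2496, 1427, 1194 bp.

5842, 2496, 1427, 1194 bp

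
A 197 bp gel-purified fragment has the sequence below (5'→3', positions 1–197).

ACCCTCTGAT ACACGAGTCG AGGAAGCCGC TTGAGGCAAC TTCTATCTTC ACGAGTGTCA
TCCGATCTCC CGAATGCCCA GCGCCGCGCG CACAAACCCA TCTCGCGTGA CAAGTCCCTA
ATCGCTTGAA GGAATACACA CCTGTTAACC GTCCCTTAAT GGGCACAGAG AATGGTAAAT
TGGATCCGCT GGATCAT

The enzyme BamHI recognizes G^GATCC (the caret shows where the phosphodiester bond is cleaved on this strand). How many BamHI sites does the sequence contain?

GGATCC occurs starting at position 182.
BamHI cuts at 1 site.

1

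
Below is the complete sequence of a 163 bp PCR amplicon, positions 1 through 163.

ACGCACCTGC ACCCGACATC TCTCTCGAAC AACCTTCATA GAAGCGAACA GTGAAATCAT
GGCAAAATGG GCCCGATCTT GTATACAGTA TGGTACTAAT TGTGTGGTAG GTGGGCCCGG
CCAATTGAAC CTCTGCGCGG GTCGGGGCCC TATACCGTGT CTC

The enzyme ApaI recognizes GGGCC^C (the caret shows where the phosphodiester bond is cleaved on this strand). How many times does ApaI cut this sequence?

3

GGGCCC occurs starting at positions 69, 113, 145.
ApaI cuts at 3 sites.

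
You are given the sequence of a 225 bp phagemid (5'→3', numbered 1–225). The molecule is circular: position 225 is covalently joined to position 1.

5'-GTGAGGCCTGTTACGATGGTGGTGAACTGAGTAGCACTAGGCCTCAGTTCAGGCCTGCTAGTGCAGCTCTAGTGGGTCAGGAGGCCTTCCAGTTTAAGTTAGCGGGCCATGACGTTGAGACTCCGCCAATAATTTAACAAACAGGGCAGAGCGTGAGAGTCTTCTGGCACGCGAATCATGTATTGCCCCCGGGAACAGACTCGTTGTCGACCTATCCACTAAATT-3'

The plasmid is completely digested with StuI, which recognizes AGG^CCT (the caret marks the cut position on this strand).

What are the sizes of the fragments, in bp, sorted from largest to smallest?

147, 35, 31, 12 bp

StuI sites (AGGCCT) start at positions 4, 39, 51, 82.
StuI cuts after base 3 of each site, so after positions 6, 41, 53, 84.
Circular molecule, 4 cuts → 4 fragments:
  7–41 → 35 bp
  42–53 → 12 bp
  54–84 → 31 bp
  85–225 then 1–6 → 141 + 6 = 147 bp
Sorted largest to smallest: 147, 35, 31, 12 bp.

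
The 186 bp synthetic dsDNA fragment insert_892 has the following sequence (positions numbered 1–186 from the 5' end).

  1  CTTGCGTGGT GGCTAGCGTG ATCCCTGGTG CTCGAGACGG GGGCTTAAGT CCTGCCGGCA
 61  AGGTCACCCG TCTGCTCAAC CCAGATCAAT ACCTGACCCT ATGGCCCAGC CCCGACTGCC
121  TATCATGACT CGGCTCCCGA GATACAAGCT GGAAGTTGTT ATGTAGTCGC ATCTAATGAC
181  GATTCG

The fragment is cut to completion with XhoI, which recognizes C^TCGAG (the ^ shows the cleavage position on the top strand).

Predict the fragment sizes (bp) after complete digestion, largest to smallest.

155, 31 bp

The XhoI site (CTCGAG) starts at position 31.
XhoI cuts after the first base of each site, so after position 31.
Linear molecule, 1 cut → 2 fragments:
  1–31 → 31 bp
  32–186 → 155 bp
Sorted largest to smallest: 155, 31 bp.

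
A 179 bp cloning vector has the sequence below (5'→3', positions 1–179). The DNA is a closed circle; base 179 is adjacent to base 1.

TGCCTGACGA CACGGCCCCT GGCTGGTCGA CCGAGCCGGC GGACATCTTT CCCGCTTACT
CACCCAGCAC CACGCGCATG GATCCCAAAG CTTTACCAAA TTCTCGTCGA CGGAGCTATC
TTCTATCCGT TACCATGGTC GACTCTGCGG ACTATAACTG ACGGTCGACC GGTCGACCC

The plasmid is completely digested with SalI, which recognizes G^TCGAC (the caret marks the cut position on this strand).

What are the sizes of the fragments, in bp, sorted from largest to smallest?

SalI sites (GTCGAC) start at positions 26, 106, 138, 164, 172.
SalI cuts after the first base of each site, so after positions 26, 106, 138, 164, 172.
Circular molecule, 5 cuts → 5 fragments:
  27–106 → 80 bp
  107–138 → 32 bp
  139–164 → 26 bp
  165–172 → 8 bp
  173–179 then 1–26 → 7 + 26 = 33 bp
Sorted largest to smallest: 80, 33, 32, 26, 8 bp.

80, 33, 32, 26, 8 bp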